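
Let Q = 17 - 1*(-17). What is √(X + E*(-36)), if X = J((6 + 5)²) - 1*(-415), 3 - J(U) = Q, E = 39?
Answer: 2*I*√255 ≈ 31.937*I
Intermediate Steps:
Q = 34 (Q = 17 + 17 = 34)
J(U) = -31 (J(U) = 3 - 1*34 = 3 - 34 = -31)
X = 384 (X = -31 - 1*(-415) = -31 + 415 = 384)
√(X + E*(-36)) = √(384 + 39*(-36)) = √(384 - 1404) = √(-1020) = 2*I*√255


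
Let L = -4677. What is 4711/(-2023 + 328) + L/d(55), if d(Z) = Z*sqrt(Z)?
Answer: -4711/1695 - 4677*sqrt(55)/3025 ≈ -14.246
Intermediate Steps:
d(Z) = Z**(3/2)
4711/(-2023 + 328) + L/d(55) = 4711/(-2023 + 328) - 4677*sqrt(55)/3025 = 4711/(-1695) - 4677*sqrt(55)/3025 = 4711*(-1/1695) - 4677*sqrt(55)/3025 = -4711/1695 - 4677*sqrt(55)/3025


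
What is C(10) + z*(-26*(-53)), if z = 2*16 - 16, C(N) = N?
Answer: 22058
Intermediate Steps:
z = 16 (z = 32 - 16 = 16)
C(10) + z*(-26*(-53)) = 10 + 16*(-26*(-53)) = 10 + 16*1378 = 10 + 22048 = 22058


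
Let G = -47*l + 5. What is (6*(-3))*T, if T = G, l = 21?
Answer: 17676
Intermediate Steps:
G = -982 (G = -47*21 + 5 = -987 + 5 = -982)
T = -982
(6*(-3))*T = (6*(-3))*(-982) = -18*(-982) = 17676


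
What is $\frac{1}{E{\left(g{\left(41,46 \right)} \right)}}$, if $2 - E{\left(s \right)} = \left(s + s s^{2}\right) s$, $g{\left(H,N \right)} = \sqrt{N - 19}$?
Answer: $- \frac{1}{754} \approx -0.0013263$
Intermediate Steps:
$g{\left(H,N \right)} = \sqrt{-19 + N}$
$E{\left(s \right)} = 2 - s \left(s + s^{3}\right)$ ($E{\left(s \right)} = 2 - \left(s + s s^{2}\right) s = 2 - \left(s + s^{3}\right) s = 2 - s \left(s + s^{3}\right)$)
$\frac{1}{E{\left(g{\left(41,46 \right)} \right)}} = \frac{1}{2 - \left(\sqrt{-19 + 46}\right)^{2} - \left(\sqrt{-19 + 46}\right)^{4}} = \frac{1}{2 - \left(\sqrt{27}\right)^{2} - \left(\sqrt{27}\right)^{4}} = \frac{1}{2 - \left(3 \sqrt{3}\right)^{2} - \left(3 \sqrt{3}\right)^{4}} = \frac{1}{2 - 27 - 729} = \frac{1}{-754} = - \frac{1}{754}$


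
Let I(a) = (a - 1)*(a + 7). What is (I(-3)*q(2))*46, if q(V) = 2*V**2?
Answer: -5888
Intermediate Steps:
I(a) = (-1 + a)*(7 + a)
(I(-3)*q(2))*46 = ((-7 + (-3)**2 + 6*(-3))*(2*2**2))*46 = ((-7 + 9 - 18)*(2*4))*46 = -16*8*46 = -128*46 = -5888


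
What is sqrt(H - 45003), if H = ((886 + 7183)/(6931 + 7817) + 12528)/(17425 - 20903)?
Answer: I*sqrt(29603403791662649970)/25646772 ≈ 212.15*I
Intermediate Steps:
H = -184771013/51293544 (H = (8069/14748 + 12528)/(-3478) = (8069*(1/14748) + 12528)*(-1/3478) = (8069/14748 + 12528)*(-1/3478) = (184771013/14748)*(-1/3478) = -184771013/51293544 ≈ -3.6022)
sqrt(H - 45003) = sqrt(-184771013/51293544 - 45003) = sqrt(-2308548131645/51293544) = I*sqrt(29603403791662649970)/25646772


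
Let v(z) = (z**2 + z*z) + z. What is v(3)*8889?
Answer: 186669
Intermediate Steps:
v(z) = z + 2*z**2 (v(z) = (z**2 + z**2) + z = 2*z**2 + z = z + 2*z**2)
v(3)*8889 = (3*(1 + 2*3))*8889 = (3*(1 + 6))*8889 = (3*7)*8889 = 21*8889 = 186669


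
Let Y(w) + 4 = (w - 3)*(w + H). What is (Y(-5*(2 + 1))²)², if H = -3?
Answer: 10485760000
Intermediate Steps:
Y(w) = -4 + (-3 + w)² (Y(w) = -4 + (w - 3)*(w - 3) = -4 + (-3 + w)*(-3 + w) = -4 + (-3 + w)²)
(Y(-5*(2 + 1))²)² = ((5 + (-5*(2 + 1))² - (-30)*(2 + 1))²)² = ((5 + (-5*3)² - (-30)*3)²)² = ((5 + (-15)² - 6*(-15))²)² = ((5 + 225 + 90)²)² = (320²)² = 102400² = 10485760000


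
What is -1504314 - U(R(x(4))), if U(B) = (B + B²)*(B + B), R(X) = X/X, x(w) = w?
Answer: -1504318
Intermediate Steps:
R(X) = 1
U(B) = 2*B*(B + B²) (U(B) = (B + B²)*(2*B) = 2*B*(B + B²))
-1504314 - U(R(x(4))) = -1504314 - 2*1²*(1 + 1) = -1504314 - 2*2 = -1504314 - 1*4 = -1504314 - 4 = -1504318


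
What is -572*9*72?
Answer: -370656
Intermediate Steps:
-572*9*72 = -52*99*72 = -5148*72 = -370656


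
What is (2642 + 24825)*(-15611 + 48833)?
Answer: 912508674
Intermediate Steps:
(2642 + 24825)*(-15611 + 48833) = 27467*33222 = 912508674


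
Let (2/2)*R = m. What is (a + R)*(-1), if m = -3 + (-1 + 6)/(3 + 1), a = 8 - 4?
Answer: -9/4 ≈ -2.2500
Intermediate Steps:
a = 4
m = -7/4 (m = -3 + 5/4 = -7/4 ≈ -1.7500)
R = -7/4 ≈ -1.7500
(a + R)*(-1) = (4 - 7/4)*(-1) = (9/4)*(-1) = -9/4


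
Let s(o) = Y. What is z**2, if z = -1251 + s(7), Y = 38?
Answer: 1471369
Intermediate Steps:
s(o) = 38
z = -1213 (z = -1251 + 38 = -1213)
z**2 = (-1213)**2 = 1471369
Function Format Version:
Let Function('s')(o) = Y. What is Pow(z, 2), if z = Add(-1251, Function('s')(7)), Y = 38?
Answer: 1471369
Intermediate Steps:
Function('s')(o) = 38
z = -1213 (z = Add(-1251, 38) = -1213)
Pow(z, 2) = Pow(-1213, 2) = 1471369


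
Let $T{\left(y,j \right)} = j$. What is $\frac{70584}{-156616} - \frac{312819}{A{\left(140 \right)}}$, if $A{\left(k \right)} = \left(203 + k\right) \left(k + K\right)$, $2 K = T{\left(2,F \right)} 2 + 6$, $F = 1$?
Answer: $- \frac{2186614393}{322315728} \approx -6.7841$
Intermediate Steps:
$K = 4$ ($K = \frac{1 \cdot 2 + 6}{2} = \frac{2 + 6}{2} = \frac{1}{2} \cdot 8 = 4$)
$A{\left(k \right)} = \left(4 + k\right) \left(203 + k\right)$ ($A{\left(k \right)} = \left(203 + k\right) \left(k + 4\right) = \left(203 + k\right) \left(4 + k\right) = \left(4 + k\right) \left(203 + k\right)$)
$\frac{70584}{-156616} - \frac{312819}{A{\left(140 \right)}} = \frac{70584}{-156616} - \frac{312819}{812 + 140^{2} + 207 \cdot 140} = 70584 \left(- \frac{1}{156616}\right) - \frac{312819}{812 + 19600 + 28980} = - \frac{8823}{19577} - \frac{312819}{49392} = - \frac{8823}{19577} - \frac{104273}{16464} = - \frac{2186614393}{322315728}$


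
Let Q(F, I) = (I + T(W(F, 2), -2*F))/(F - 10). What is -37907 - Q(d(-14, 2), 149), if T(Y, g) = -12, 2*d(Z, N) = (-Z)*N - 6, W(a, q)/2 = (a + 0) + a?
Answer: -38044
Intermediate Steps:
W(a, q) = 4*a (W(a, q) = 2*((a + 0) + a) = 2*(a + a) = 2*(2*a) = 4*a)
d(Z, N) = -3 - N*Z/2 (d(Z, N) = ((-Z)*N - 6)/2 = (-N*Z - 6)/2 = (-6 - N*Z)/2 = -3 - N*Z/2)
Q(F, I) = (-12 + I)/(-10 + F) (Q(F, I) = (I - 12)/(F - 10) = (-12 + I)/(-10 + F))
-37907 - Q(d(-14, 2), 149) = -37907 - (-12 + 149)/(-10 + (-3 - ½*2*(-14))) = -37907 - 137/(-10 + (-3 + 14)) = -37907 - 137/(-10 + 11) = -37907 - 137/1 = -37907 - 137 = -38044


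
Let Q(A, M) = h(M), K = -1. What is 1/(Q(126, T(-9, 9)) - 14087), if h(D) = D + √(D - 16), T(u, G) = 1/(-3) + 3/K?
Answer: -126813/1786837615 - 3*I*√174/1786837615 ≈ -7.0971e-5 - 2.2147e-8*I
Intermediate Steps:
T(u, G) = -10/3 (T(u, G) = 1/(-3) + 3/(-1) = 1*(-⅓) + 3*(-1) = -⅓ - 3 = -10/3)
h(D) = D + √(-16 + D)
Q(A, M) = M + √(-16 + M)
1/(Q(126, T(-9, 9)) - 14087) = 1/((-10/3 + √(-16 - 10/3)) - 14087) = 1/((-10/3 + √(-58/3)) - 14087) = 1/((-10/3 + I*√174/3) - 14087) = 1/(-42271/3 + I*√174/3)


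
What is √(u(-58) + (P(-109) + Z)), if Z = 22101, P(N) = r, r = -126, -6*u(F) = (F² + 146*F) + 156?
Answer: √205197/3 ≈ 151.00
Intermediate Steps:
u(F) = -26 - 73*F/3 - F²/6 (u(F) = -((F² + 146*F) + 156)/6 = -(156 + F² + 146*F)/6 = -26 - 73*F/3 - F²/6)
P(N) = -126
√(u(-58) + (P(-109) + Z)) = √((-26 - 73/3*(-58) - ⅙*(-58)²) + (-126 + 22101)) = √((-26 + 4234/3 - ⅙*3364) + 21975) = √((-26 + 4234/3 - 1682/3) + 21975) = √(2474/3 + 21975) = √(68399/3) = √205197/3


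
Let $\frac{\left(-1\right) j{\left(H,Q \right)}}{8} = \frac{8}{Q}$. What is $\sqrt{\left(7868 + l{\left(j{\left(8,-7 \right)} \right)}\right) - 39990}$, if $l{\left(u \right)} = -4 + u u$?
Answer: $\frac{i \sqrt{1570078}}{7} \approx 179.0 i$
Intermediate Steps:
$j{\left(H,Q \right)} = - \frac{64}{Q}$ ($j{\left(H,Q \right)} = - 8 \frac{8}{Q} = - \frac{64}{Q}$)
$l{\left(u \right)} = -4 + u^{2}$
$\sqrt{\left(7868 + l{\left(j{\left(8,-7 \right)} \right)}\right) - 39990} = \sqrt{\left(7868 - \left(4 - \left(- \frac{64}{-7}\right)^{2}\right)\right) - 39990} = \sqrt{\left(7868 - \left(4 - \left(\left(-64\right) \left(- \frac{1}{7}\right)\right)^{2}\right)\right) - 39990} = \sqrt{\left(7868 - \left(4 - \left(\frac{64}{7}\right)^{2}\right)\right) - 39990} = \sqrt{\left(7868 + \left(-4 + \frac{4096}{49}\right)\right) - 39990} = \sqrt{\left(7868 + \frac{3900}{49}\right) - 39990} = \sqrt{\frac{389432}{49} - 39990} = \sqrt{- \frac{1570078}{49}} = \frac{i \sqrt{1570078}}{7}$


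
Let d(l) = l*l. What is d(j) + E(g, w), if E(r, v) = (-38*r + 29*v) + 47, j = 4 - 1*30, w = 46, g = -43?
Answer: 3691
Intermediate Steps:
j = -26 (j = 4 - 30 = -26)
d(l) = l²
E(r, v) = 47 - 38*r + 29*v
d(j) + E(g, w) = (-26)² + (47 - 38*(-43) + 29*46) = 676 + (47 + 1634 + 1334) = 676 + 3015 = 3691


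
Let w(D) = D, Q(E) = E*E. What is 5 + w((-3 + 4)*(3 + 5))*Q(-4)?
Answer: 133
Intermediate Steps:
Q(E) = E²
5 + w((-3 + 4)*(3 + 5))*Q(-4) = 5 + ((-3 + 4)*(3 + 5))*(-4)² = 5 + (1*8)*16 = 5 + 8*16 = 5 + 128 = 133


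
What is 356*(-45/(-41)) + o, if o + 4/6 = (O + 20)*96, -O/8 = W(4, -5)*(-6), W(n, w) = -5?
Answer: -2549782/123 ≈ -20730.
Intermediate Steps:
O = -240 (O = -(-40)*(-6) = -8*30 = -240)
o = -63362/3 (o = -⅔ + (-240 + 20)*96 = -⅔ - 220*96 = -⅔ - 21120 = -63362/3 ≈ -21121.)
356*(-45/(-41)) + o = 356*(-45/(-41)) - 63362/3 = 356*(-45*(-1/41)) - 63362/3 = 356*(45/41) - 63362/3 = 16020/41 - 63362/3 = -2549782/123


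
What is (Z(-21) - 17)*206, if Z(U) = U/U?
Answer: -3296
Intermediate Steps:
Z(U) = 1
(Z(-21) - 17)*206 = (1 - 17)*206 = -16*206 = -3296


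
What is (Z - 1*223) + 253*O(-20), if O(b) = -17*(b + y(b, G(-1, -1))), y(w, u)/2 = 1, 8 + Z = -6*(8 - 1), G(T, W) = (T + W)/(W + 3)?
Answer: 77145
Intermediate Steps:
G(T, W) = (T + W)/(3 + W)
Z = -50 (Z = -8 - 6*(8 - 1) = -8 - 6*7 = -8 - 42 = -50)
y(w, u) = 2 (y(w, u) = 2*1 = 2)
O(b) = -34 - 17*b (O(b) = -17*(b + 2) = -17*(2 + b) = -34 - 17*b)
(Z - 1*223) + 253*O(-20) = (-50 - 1*223) + 253*(-34 - 17*(-20)) = (-50 - 223) + 253*(-34 + 340) = -273 + 253*306 = -273 + 77418 = 77145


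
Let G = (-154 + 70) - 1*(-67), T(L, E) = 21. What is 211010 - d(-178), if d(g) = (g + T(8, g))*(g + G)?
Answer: 180395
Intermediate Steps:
G = -17 (G = -84 + 67 = -17)
d(g) = (-17 + g)*(21 + g) (d(g) = (g + 21)*(g - 17) = (21 + g)*(-17 + g) = (-17 + g)*(21 + g))
211010 - d(-178) = 211010 - (-357 + (-178)² + 4*(-178)) = 211010 - (-357 + 31684 - 712) = 211010 - 1*30615 = 211010 - 30615 = 180395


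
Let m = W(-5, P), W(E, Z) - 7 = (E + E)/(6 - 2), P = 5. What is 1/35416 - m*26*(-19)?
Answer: 78729769/35416 ≈ 2223.0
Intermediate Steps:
W(E, Z) = 7 + E/2 (W(E, Z) = 7 + (E + E)/(6 - 2) = 7 + (2*E)/4 = 7 + (2*E)*(1/4) = 7 + E/2)
m = 9/2 (m = 7 + (1/2)*(-5) = 7 - 5/2 = 9/2 ≈ 4.5000)
1/35416 - m*26*(-19) = 1/35416 - (9/2)*26*(-19) = 1/35416 - 117*(-19) = 1/35416 - 1*(-2223) = 1/35416 + 2223 = 78729769/35416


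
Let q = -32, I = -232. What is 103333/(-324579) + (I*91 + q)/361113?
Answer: -14725929335/39069898809 ≈ -0.37691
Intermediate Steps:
103333/(-324579) + (I*91 + q)/361113 = 103333/(-324579) + (-232*91 - 32)/361113 = 103333*(-1/324579) + (-21112 - 32)*(1/361113) = -103333/324579 - 21144*1/361113 = -103333/324579 - 7048/120371 = -14725929335/39069898809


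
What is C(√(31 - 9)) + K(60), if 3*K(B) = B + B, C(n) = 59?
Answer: 99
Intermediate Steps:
K(B) = 2*B/3 (K(B) = (B + B)/3 = (2*B)/3 = 2*B/3)
C(√(31 - 9)) + K(60) = 59 + (⅔)*60 = 59 + 40 = 99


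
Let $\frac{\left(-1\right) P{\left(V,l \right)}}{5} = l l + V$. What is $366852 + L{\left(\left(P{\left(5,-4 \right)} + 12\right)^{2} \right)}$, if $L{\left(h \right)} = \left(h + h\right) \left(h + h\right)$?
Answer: $299587656$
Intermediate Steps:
$P{\left(V,l \right)} = - 5 V - 5 l^{2}$ ($P{\left(V,l \right)} = - 5 \left(l l + V\right) = - 5 \left(l^{2} + V\right) = - 5 \left(V + l^{2}\right) = - 5 V - 5 l^{2}$)
$L{\left(h \right)} = 4 h^{2}$ ($L{\left(h \right)} = 2 h 2 h = 4 h^{2}$)
$366852 + L{\left(\left(P{\left(5,-4 \right)} + 12\right)^{2} \right)} = 366852 + 4 \left(\left(\left(\left(-5\right) 5 - 5 \left(-4\right)^{2}\right) + 12\right)^{2}\right)^{2} = 366852 + 4 \left(\left(\left(-25 - 80\right) + 12\right)^{2}\right)^{2} = 366852 + 4 \left(\left(-105 + 12\right)^{2}\right)^{2} = 366852 + 4 \left(\left(-93\right)^{2}\right)^{2} = 366852 + 4 \cdot 8649^{2} = 366852 + 4 \cdot 74805201 = 366852 + 299220804 = 299587656$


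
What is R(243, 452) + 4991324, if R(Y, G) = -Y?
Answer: 4991081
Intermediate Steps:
R(243, 452) + 4991324 = -1*243 + 4991324 = -243 + 4991324 = 4991081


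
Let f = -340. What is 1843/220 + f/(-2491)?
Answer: 4665713/548020 ≈ 8.5138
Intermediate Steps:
1843/220 + f/(-2491) = 1843/220 - 340/(-2491) = 1843*(1/220) - 340*(-1/2491) = 1843/220 + 340/2491 = 4665713/548020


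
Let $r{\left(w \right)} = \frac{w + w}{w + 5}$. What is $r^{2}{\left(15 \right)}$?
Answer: $\frac{9}{4} \approx 2.25$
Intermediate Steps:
$r{\left(w \right)} = \frac{2 w}{5 + w}$
$r^{2}{\left(15 \right)} = \left(2 \cdot 15 \frac{1}{5 + 15}\right)^{2} = \left(2 \cdot 15 \cdot \frac{1}{20}\right)^{2} = \left(\frac{3}{2}\right)^{2} = \frac{9}{4}$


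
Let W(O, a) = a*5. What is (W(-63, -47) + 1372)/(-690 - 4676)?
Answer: -1137/5366 ≈ -0.21189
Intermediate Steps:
W(O, a) = 5*a
(W(-63, -47) + 1372)/(-690 - 4676) = (5*(-47) + 1372)/(-690 - 4676) = (-235 + 1372)/(-5366) = 1137*(-1/5366) = -1137/5366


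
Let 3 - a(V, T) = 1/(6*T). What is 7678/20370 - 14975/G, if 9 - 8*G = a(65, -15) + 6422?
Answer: 1154963567/60631305 ≈ 19.049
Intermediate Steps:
a(V, T) = 3 - 1/(6*T)
G = -577441/720 (G = 9/8 - ((3 - ⅙/(-15)) + 6422)/8 = 9/8 - ((3 - ⅙*(-1/15)) + 6422)/8 = 9/8 - ((3 + 1/90) + 6422)/8 = 9/8 - (271/90 + 6422)/8 = 9/8 - ⅛*578251/90 = 9/8 - 578251/720 = -577441/720 ≈ -802.00)
7678/20370 - 14975/G = 7678/20370 - 14975/(-577441/720) = 7678*(1/20370) - 14975*(-720/577441) = 3839/10185 + 10782000/577441 = 1154963567/60631305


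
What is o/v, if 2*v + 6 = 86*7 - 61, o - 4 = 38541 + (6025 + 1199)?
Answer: 91538/535 ≈ 171.10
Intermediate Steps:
o = 45769 (o = 4 + (38541 + (6025 + 1199)) = 4 + (38541 + 7224) = 4 + 45765 = 45769)
v = 535/2 (v = -3 + (86*7 - 61)/2 = -3 + (602 - 61)/2 = -3 + (1/2)*541 = -3 + 541/2 = 535/2 ≈ 267.50)
o/v = 45769/(535/2) = 45769*(2/535) = 91538/535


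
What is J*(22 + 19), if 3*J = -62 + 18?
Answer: -1804/3 ≈ -601.33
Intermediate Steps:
J = -44/3 (J = (-62 + 18)/3 = (⅓)*(-44) = -44/3 ≈ -14.667)
J*(22 + 19) = -44*(22 + 19)/3 = -44/3*41 = -1804/3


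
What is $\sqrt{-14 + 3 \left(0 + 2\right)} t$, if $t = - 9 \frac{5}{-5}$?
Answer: $18 i \sqrt{2} \approx 25.456 i$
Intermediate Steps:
$t = 9$ ($t = - 9 \cdot 5 \left(- \frac{1}{5}\right) = \left(-9\right) \left(-1\right) = 9$)
$\sqrt{-14 + 3 \left(0 + 2\right)} t = \sqrt{-14 + 3 \left(0 + 2\right)} 9 = \sqrt{-14 + 3 \cdot 2} \cdot 9 = \sqrt{-14 + 6} \cdot 9 = \sqrt{-8} \cdot 9 = 2 i \sqrt{2} \cdot 9 = 18 i \sqrt{2}$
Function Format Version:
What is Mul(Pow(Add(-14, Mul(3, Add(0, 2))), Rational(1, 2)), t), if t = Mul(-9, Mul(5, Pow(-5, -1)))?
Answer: Mul(18, I, Pow(2, Rational(1, 2))) ≈ Mul(25.456, I)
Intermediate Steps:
t = 9 (t = Mul(-9, Mul(5, Rational(-1, 5))) = Mul(-9, -1) = 9)
Mul(Pow(Add(-14, Mul(3, Add(0, 2))), Rational(1, 2)), t) = Mul(Pow(Add(-14, Mul(3, Add(0, 2))), Rational(1, 2)), 9) = Mul(Pow(Add(-14, Mul(3, 2)), Rational(1, 2)), 9) = Mul(Pow(Add(-14, 6), Rational(1, 2)), 9) = Mul(Pow(-8, Rational(1, 2)), 9) = Mul(Mul(2, I, Pow(2, Rational(1, 2))), 9) = Mul(18, I, Pow(2, Rational(1, 2)))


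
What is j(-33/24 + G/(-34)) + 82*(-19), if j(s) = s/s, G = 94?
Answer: -1557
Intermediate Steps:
j(s) = 1
j(-33/24 + G/(-34)) + 82*(-19) = 1 + 82*(-19) = 1 - 1558 = -1557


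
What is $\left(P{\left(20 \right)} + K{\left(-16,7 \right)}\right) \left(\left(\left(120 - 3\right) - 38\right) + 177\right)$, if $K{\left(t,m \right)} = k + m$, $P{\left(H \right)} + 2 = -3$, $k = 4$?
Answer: $1536$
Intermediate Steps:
$P{\left(H \right)} = -5$ ($P{\left(H \right)} = -2 - 3 = -5$)
$K{\left(t,m \right)} = 4 + m$
$\left(P{\left(20 \right)} + K{\left(-16,7 \right)}\right) \left(\left(\left(120 - 3\right) - 38\right) + 177\right) = \left(-5 + \left(4 + 7\right)\right) \left(\left(\left(120 - 3\right) - 38\right) + 177\right) = \left(-5 + 11\right) \left(\left(117 - 38\right) + 177\right) = 6 \left(79 + 177\right) = 6 \cdot 256 = 1536$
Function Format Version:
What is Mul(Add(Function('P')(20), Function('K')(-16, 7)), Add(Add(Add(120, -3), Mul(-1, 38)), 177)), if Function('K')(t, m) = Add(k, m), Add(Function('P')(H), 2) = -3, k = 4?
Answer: 1536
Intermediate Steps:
Function('P')(H) = -5 (Function('P')(H) = Add(-2, -3) = -5)
Function('K')(t, m) = Add(4, m)
Mul(Add(Function('P')(20), Function('K')(-16, 7)), Add(Add(Add(120, -3), Mul(-1, 38)), 177)) = Mul(Add(-5, Add(4, 7)), Add(Add(Add(120, -3), Mul(-1, 38)), 177)) = Mul(Add(-5, 11), Add(Add(117, -38), 177)) = Mul(6, Add(79, 177)) = Mul(6, 256) = 1536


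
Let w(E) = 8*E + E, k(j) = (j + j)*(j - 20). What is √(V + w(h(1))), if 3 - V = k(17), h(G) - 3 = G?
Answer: √141 ≈ 11.874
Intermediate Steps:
h(G) = 3 + G
k(j) = 2*j*(-20 + j) (k(j) = (2*j)*(-20 + j) = 2*j*(-20 + j))
V = 105 (V = 3 - 2*17*(-20 + 17) = 3 - 2*17*(-3) = 3 - 1*(-102) = 3 + 102 = 105)
w(E) = 9*E
√(V + w(h(1))) = √(105 + 9*(3 + 1)) = √(105 + 9*4) = √(105 + 36) = √141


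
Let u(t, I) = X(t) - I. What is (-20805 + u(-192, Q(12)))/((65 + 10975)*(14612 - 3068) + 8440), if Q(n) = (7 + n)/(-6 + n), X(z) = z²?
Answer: 19267/152945040 ≈ 0.00012597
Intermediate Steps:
Q(n) = (7 + n)/(-6 + n)
u(t, I) = t² - I
(-20805 + u(-192, Q(12)))/((65 + 10975)*(14612 - 3068) + 8440) = (-20805 + ((-192)² - (7 + 12)/(-6 + 12)))/((65 + 10975)*(14612 - 3068) + 8440) = (-20805 + (36864 - 19/6))/(11040*11544 + 8440) = (-20805 + (36864 - 19/6))/(127445760 + 8440) = (-20805 + (36864 - 1*19/6))/127454200 = (-20805 + (36864 - 19/6))*(1/127454200) = (-20805 + 221165/6)*(1/127454200) = (96335/6)*(1/127454200) = 19267/152945040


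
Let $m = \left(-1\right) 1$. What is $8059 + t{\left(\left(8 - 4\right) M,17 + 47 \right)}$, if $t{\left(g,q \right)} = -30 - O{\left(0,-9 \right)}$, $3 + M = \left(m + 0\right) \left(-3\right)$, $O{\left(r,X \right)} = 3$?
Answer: $8026$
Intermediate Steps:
$m = -1$
$M = 0$ ($M = -3 + \left(-1 + 0\right) \left(-3\right) = -3 - -3 = -3 + 3 = 0$)
$t{\left(g,q \right)} = -33$ ($t{\left(g,q \right)} = -30 - 3 = -33$)
$8059 + t{\left(\left(8 - 4\right) M,17 + 47 \right)} = 8059 - 33 = 8026$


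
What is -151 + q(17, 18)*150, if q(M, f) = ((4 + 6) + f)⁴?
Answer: 92198249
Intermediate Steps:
q(M, f) = (10 + f)⁴
-151 + q(17, 18)*150 = -151 + (10 + 18)⁴*150 = -151 + 28⁴*150 = -151 + 614656*150 = -151 + 92198400 = 92198249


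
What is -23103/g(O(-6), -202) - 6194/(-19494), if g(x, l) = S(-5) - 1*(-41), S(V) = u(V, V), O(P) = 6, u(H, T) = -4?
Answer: -11845808/18981 ≈ -624.09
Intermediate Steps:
S(V) = -4
g(x, l) = 37 (g(x, l) = -4 - 1*(-41) = -4 + 41 = 37)
-23103/g(O(-6), -202) - 6194/(-19494) = -23103/37 - 6194/(-19494) = -23103*1/37 - 6194*(-1/19494) = -23103/37 + 163/513 = -11845808/18981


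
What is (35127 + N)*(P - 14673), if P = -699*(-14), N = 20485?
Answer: -271775844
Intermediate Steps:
P = 9786
(35127 + N)*(P - 14673) = (35127 + 20485)*(9786 - 14673) = 55612*(-4887) = -271775844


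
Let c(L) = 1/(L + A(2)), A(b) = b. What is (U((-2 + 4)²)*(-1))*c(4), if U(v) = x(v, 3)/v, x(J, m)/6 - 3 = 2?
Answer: -5/4 ≈ -1.2500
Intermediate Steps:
c(L) = 1/(2 + L) (c(L) = 1/(L + 2) = 1/(2 + L))
x(J, m) = 30 (x(J, m) = 18 + 6*2 = 18 + 12 = 30)
U(v) = 30/v
(U((-2 + 4)²)*(-1))*c(4) = ((30/((-2 + 4)²))*(-1))/(2 + 4) = ((30/(2²))*(-1))/6 = ((30/4)*(-1))*(⅙) = ((30*(¼))*(-1))*(⅙) = ((15/2)*(-1))*(⅙) = -15/2*⅙ = -5/4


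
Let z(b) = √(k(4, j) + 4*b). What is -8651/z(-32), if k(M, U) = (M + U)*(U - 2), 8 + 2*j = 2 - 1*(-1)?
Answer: 17302*I*√11/77 ≈ 745.25*I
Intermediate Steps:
j = -5/2 (j = -4 + (2 - 1*(-1))/2 = -4 + (2 + 1)/2 = -4 + (½)*3 = -4 + 3/2 = -5/2 ≈ -2.5000)
k(M, U) = (-2 + U)*(M + U) (k(M, U) = (M + U)*(-2 + U) = (-2 + U)*(M + U))
z(b) = √(-27/4 + 4*b) (z(b) = √(((-5/2)² - 2*4 - 2*(-5/2) + 4*(-5/2)) + 4*b) = √((25/4 - 8 + 5 - 10) + 4*b) = √(-27/4 + 4*b))
-8651/z(-32) = -8651*2/√(-27 + 16*(-32)) = -8651*2/√(-27 - 512) = -8651*(-2*I*√11/77) = -(-17302)*I*√11/77 = 17302*I*√11/77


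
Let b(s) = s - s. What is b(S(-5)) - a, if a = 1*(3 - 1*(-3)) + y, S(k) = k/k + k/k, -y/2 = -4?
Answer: -14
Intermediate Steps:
y = 8 (y = -2*(-4) = 8)
S(k) = 2 (S(k) = 1 + 1 = 2)
b(s) = 0
a = 14 (a = 1*(3 - 1*(-3)) + 8 = 1*(3 + 3) + 8 = 1*6 + 8 = 6 + 8 = 14)
b(S(-5)) - a = 0 - 1*14 = 0 - 14 = -14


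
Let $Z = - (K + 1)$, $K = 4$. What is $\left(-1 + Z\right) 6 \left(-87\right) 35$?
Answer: $109620$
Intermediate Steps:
$Z = -5$ ($Z = - (4 + 1) = \left(-1\right) 5 = -5$)
$\left(-1 + Z\right) 6 \left(-87\right) 35 = \left(-1 - 5\right) 6 \left(-87\right) 35 = \left(-6\right) 6 \left(-87\right) 35 = \left(-36\right) \left(-87\right) 35 = 3132 \cdot 35 = 109620$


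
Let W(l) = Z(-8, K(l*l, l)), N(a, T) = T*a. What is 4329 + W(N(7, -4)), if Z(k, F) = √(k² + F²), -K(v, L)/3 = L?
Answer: 4329 + 4*√445 ≈ 4413.4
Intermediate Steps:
K(v, L) = -3*L
Z(k, F) = √(F² + k²)
W(l) = √(64 + 9*l²) (W(l) = √((-3*l)² + (-8)²) = √(9*l² + 64) = √(64 + 9*l²))
4329 + W(N(7, -4)) = 4329 + √(64 + 9*(-4*7)²) = 4329 + √(64 + 9*(-28)²) = 4329 + √(64 + 9*784) = 4329 + √(64 + 7056) = 4329 + √7120 = 4329 + 4*√445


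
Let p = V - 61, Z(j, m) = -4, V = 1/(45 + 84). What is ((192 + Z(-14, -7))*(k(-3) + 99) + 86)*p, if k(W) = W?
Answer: -142678312/129 ≈ -1.1060e+6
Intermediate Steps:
V = 1/129 ≈ 0.0077519
p = -7868/129 (p = 1/129 - 61 = -7868/129 ≈ -60.992)
((192 + Z(-14, -7))*(k(-3) + 99) + 86)*p = ((192 - 4)*(-3 + 99) + 86)*(-7868/129) = (188*96 + 86)*(-7868/129) = (18048 + 86)*(-7868/129) = 18134*(-7868/129) = -142678312/129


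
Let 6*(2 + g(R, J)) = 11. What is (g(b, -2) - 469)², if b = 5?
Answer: 7924225/36 ≈ 2.2012e+5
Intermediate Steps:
g(R, J) = -⅙ (g(R, J) = -2 + (⅙)*11 = -2 + 11/6 = -⅙)
(g(b, -2) - 469)² = (-⅙ - 469)² = (-2815/6)² = 7924225/36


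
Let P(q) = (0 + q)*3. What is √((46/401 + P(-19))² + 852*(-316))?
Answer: I*√42772433111/401 ≈ 515.75*I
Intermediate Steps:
P(q) = 3*q (P(q) = q*3 = 3*q)
√((46/401 + P(-19))² + 852*(-316)) = √((46/401 + 3*(-19))² + 852*(-316)) = √((46*(1/401) - 57)² - 269232) = √((46/401 - 57)² - 269232) = √((-22811/401)² - 269232) = √(520341721/160801 - 269232) = √(-42772433111/160801) = I*√42772433111/401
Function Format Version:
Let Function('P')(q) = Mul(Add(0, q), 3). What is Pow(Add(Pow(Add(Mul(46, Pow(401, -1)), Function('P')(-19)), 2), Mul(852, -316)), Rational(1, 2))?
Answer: Mul(Rational(1, 401), I, Pow(42772433111, Rational(1, 2))) ≈ Mul(515.75, I)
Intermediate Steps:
Function('P')(q) = Mul(3, q) (Function('P')(q) = Mul(q, 3) = Mul(3, q))
Pow(Add(Pow(Add(Mul(46, Pow(401, -1)), Function('P')(-19)), 2), Mul(852, -316)), Rational(1, 2)) = Pow(Add(Pow(Add(Mul(46, Pow(401, -1)), Mul(3, -19)), 2), Mul(852, -316)), Rational(1, 2)) = Pow(Add(Pow(Add(Mul(46, Rational(1, 401)), -57), 2), -269232), Rational(1, 2)) = Pow(Add(Pow(Add(Rational(46, 401), -57), 2), -269232), Rational(1, 2)) = Pow(Add(Pow(Rational(-22811, 401), 2), -269232), Rational(1, 2)) = Pow(Add(Rational(520341721, 160801), -269232), Rational(1, 2)) = Pow(Rational(-42772433111, 160801), Rational(1, 2)) = Mul(Rational(1, 401), I, Pow(42772433111, Rational(1, 2)))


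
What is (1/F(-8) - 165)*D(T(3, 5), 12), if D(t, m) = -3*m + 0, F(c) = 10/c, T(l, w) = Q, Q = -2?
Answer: 29844/5 ≈ 5968.8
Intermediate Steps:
T(l, w) = -2
D(t, m) = -3*m
(1/F(-8) - 165)*D(T(3, 5), 12) = (1/(10/(-8)) - 165)*(-3*12) = (1/(10*(-⅛)) - 165)*(-36) = (1/(-5/4) - 165)*(-36) = (-⅘ - 165)*(-36) = -829/5*(-36) = 29844/5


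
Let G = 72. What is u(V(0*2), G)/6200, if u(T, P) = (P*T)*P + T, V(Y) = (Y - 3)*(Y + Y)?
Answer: 0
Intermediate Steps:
V(Y) = 2*Y*(-3 + Y) (V(Y) = (-3 + Y)*(2*Y) = 2*Y*(-3 + Y))
u(T, P) = T + T*P² (u(T, P) = T*P² + T = T + T*P²)
u(V(0*2), G)/6200 = ((2*(0*2)*(-3 + 0*2))*(1 + 72²))/6200 = ((2*0*(-3 + 0))*(1 + 5184))*(1/6200) = ((2*0*(-3))*5185)*(1/6200) = (0*5185)*(1/6200) = 0*(1/6200) = 0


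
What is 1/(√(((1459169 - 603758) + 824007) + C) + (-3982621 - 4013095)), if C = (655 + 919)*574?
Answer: -3997858/31965735884881 - √2582894/63931471769762 ≈ -1.2509e-7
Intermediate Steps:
C = 903476 (C = 1574*574 = 903476)
1/(√(((1459169 - 603758) + 824007) + C) + (-3982621 - 4013095)) = 1/(√(((1459169 - 603758) + 824007) + 903476) + (-3982621 - 4013095)) = 1/(√((855411 + 824007) + 903476) - 7995716) = 1/(√(1679418 + 903476) - 7995716) = 1/(√2582894 - 7995716) = 1/(-7995716 + √2582894)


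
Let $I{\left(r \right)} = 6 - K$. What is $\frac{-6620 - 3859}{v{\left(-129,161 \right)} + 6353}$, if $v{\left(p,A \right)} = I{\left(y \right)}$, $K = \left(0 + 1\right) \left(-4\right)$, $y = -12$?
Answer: $- \frac{499}{303} \approx -1.6469$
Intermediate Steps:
$K = -4$ ($K = 1 \left(-4\right) = -4$)
$I{\left(r \right)} = 10$ ($I{\left(r \right)} = 6 - -4 = 6 + 4 = 10$)
$v{\left(p,A \right)} = 10$
$\frac{-6620 - 3859}{v{\left(-129,161 \right)} + 6353} = \frac{-6620 - 3859}{10 + 6353} = - \frac{10479}{6363} = \left(-10479\right) \frac{1}{6363} = - \frac{499}{303}$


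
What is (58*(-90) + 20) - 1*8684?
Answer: -13884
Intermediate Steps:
(58*(-90) + 20) - 1*8684 = (-5220 + 20) - 8684 = -5200 - 8684 = -13884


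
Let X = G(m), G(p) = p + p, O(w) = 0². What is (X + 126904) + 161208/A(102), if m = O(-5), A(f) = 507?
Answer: 21500512/169 ≈ 1.2722e+5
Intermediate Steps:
O(w) = 0
m = 0
G(p) = 2*p
X = 0 (X = 2*0 = 0)
(X + 126904) + 161208/A(102) = (0 + 126904) + 161208/507 = 126904 + 161208*(1/507) = 126904 + 53736/169 = 21500512/169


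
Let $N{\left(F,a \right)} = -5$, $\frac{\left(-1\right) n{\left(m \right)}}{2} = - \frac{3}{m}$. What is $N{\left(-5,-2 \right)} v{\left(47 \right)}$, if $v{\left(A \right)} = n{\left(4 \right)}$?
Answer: $- \frac{15}{2} \approx -7.5$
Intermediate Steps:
$n{\left(m \right)} = \frac{6}{m}$ ($n{\left(m \right)} = - 2 \left(- \frac{3}{m}\right) = \frac{6}{m}$)
$v{\left(A \right)} = \frac{3}{2}$ ($v{\left(A \right)} = \frac{6}{4} = 6 \cdot \frac{1}{4} = \frac{3}{2}$)
$N{\left(-5,-2 \right)} v{\left(47 \right)} = \left(-5\right) \frac{3}{2} = - \frac{15}{2}$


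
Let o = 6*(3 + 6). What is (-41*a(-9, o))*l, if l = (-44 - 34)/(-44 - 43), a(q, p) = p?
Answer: -57564/29 ≈ -1985.0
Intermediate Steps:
o = 54 (o = 6*9 = 54)
l = 26/29 (l = -78/(-87) = -78*(-1/87) = 26/29 ≈ 0.89655)
(-41*a(-9, o))*l = -41*54*(26/29) = -2214*26/29 = -57564/29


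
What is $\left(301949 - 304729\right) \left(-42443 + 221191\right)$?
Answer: $-496919440$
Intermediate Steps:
$\left(301949 - 304729\right) \left(-42443 + 221191\right) = \left(-2780\right) 178748 = -496919440$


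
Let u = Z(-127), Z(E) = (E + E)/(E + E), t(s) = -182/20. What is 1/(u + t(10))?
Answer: -10/81 ≈ -0.12346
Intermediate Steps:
t(s) = -91/10 (t(s) = -182*1/20 = -91/10)
Z(E) = 1 (Z(E) = (2*E)/((2*E)) = (2*E)*(1/(2*E)) = 1)
u = 1
1/(u + t(10)) = 1/(1 - 91/10) = 1/(-81/10) = -10/81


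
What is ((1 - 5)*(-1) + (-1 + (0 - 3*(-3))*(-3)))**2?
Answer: 576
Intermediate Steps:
((1 - 5)*(-1) + (-1 + (0 - 3*(-3))*(-3)))**2 = (-4*(-1) + (-1 + (0 + 9)*(-3)))**2 = (4 + (-1 + 9*(-3)))**2 = (4 + (-1 - 27))**2 = (4 - 28)**2 = (-24)**2 = 576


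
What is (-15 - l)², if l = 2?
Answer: 289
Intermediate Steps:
(-15 - l)² = (-15 - 1*2)² = (-15 - 2)² = (-17)² = 289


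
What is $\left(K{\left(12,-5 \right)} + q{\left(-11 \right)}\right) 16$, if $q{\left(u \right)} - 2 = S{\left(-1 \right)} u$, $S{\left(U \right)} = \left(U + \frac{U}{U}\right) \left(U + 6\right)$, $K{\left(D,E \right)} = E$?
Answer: $-48$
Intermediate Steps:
$S{\left(U \right)} = \left(1 + U\right) \left(6 + U\right)$ ($S{\left(U \right)} = \left(U + 1\right) \left(6 + U\right) = \left(1 + U\right) \left(6 + U\right)$)
$q{\left(u \right)} = 2$ ($q{\left(u \right)} = 2 + \left(6 + \left(-1\right)^{2} + 7 \left(-1\right)\right) u = 2 + \left(6 + 1 - 7\right) u = 2 + 0 u = 2 + 0 = 2$)
$\left(K{\left(12,-5 \right)} + q{\left(-11 \right)}\right) 16 = \left(-5 + 2\right) 16 = \left(-3\right) 16 = -48$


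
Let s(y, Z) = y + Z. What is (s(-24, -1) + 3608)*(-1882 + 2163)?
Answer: 1006823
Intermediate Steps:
s(y, Z) = Z + y
(s(-24, -1) + 3608)*(-1882 + 2163) = ((-1 - 24) + 3608)*(-1882 + 2163) = (-25 + 3608)*281 = 3583*281 = 1006823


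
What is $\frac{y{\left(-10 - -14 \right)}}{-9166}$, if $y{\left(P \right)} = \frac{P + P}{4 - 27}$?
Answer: $\frac{4}{105409} \approx 3.7947 \cdot 10^{-5}$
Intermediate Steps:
$y{\left(P \right)} = - \frac{2 P}{23}$ ($y{\left(P \right)} = \frac{2 P}{-23} = 2 P \left(- \frac{1}{23}\right) = - \frac{2 P}{23}$)
$\frac{y{\left(-10 - -14 \right)}}{-9166} = \frac{\left(- \frac{2}{23}\right) \left(-10 - -14\right)}{-9166} = - \frac{2 \left(-10 + 14\right)}{23} \left(- \frac{1}{9166}\right) = \left(- \frac{2}{23}\right) 4 \left(- \frac{1}{9166}\right) = \left(- \frac{8}{23}\right) \left(- \frac{1}{9166}\right) = \frac{4}{105409}$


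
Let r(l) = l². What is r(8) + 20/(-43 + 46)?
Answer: 212/3 ≈ 70.667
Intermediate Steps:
r(8) + 20/(-43 + 46) = 8² + 20/(-43 + 46) = 64 + 20/3 = 212/3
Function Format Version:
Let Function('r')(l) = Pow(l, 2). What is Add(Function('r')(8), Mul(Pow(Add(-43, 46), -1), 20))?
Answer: Rational(212, 3) ≈ 70.667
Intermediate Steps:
Add(Function('r')(8), Mul(Pow(Add(-43, 46), -1), 20)) = Add(Pow(8, 2), Mul(Pow(Add(-43, 46), -1), 20)) = Add(64, Mul(Pow(3, -1), 20)) = Add(64, Mul(Rational(1, 3), 20)) = Add(64, Rational(20, 3)) = Rational(212, 3)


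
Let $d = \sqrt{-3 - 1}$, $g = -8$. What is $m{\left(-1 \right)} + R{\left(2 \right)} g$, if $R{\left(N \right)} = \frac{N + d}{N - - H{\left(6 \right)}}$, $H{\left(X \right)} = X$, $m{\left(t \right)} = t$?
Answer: $-3 - 2 i \approx -3.0 - 2.0 i$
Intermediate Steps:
$d = 2 i$ ($d = \sqrt{-4} = 2 i \approx 2.0 i$)
$R{\left(N \right)} = \frac{N + 2 i}{6 + N}$ ($R{\left(N \right)} = \frac{N + 2 i}{N + \left(N - \left(-6 + N\right)\right)} = \frac{N + 2 i}{N + 6} = \frac{N + 2 i}{6 + N}$)
$m{\left(-1 \right)} + R{\left(2 \right)} g = -1 + \frac{2 + 2 i}{6 + 2} \left(-8\right) = -1 + \frac{2 + 2 i}{8} \left(-8\right) = -1 + \left(\frac{1}{4} + \frac{i}{4}\right) \left(-8\right) = -1 - \left(2 + 2 i\right) = -3 - 2 i$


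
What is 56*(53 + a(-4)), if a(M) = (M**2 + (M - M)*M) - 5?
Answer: 3584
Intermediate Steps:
a(M) = -5 + M**2 (a(M) = (M**2 + 0*M) - 5 = (M**2 + 0) - 5 = M**2 - 5 = -5 + M**2)
56*(53 + a(-4)) = 56*(53 + (-5 + (-4)**2)) = 56*(53 + (-5 + 16)) = 56*(53 + 11) = 56*64 = 3584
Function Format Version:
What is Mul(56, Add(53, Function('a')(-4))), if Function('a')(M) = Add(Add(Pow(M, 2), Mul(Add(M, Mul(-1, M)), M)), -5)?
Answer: 3584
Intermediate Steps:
Function('a')(M) = Add(-5, Pow(M, 2)) (Function('a')(M) = Add(Add(Pow(M, 2), Mul(0, M)), -5) = Add(Add(Pow(M, 2), 0), -5) = Add(Pow(M, 2), -5) = Add(-5, Pow(M, 2)))
Mul(56, Add(53, Function('a')(-4))) = Mul(56, Add(53, Add(-5, Pow(-4, 2)))) = Mul(56, Add(53, Add(-5, 16))) = Mul(56, Add(53, 11)) = Mul(56, 64) = 3584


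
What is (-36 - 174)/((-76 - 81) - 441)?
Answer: 105/299 ≈ 0.35117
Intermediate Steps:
(-36 - 174)/((-76 - 81) - 441) = -210/(-157 - 441) = -210/(-598) = -210*(-1/598) = 105/299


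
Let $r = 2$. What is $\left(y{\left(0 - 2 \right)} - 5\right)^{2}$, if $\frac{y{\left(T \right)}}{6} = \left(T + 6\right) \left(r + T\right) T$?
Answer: $25$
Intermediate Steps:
$y{\left(T \right)} = 6 T \left(2 + T\right) \left(6 + T\right)$ ($y{\left(T \right)} = 6 \left(T + 6\right) \left(2 + T\right) T = 6 \left(6 + T\right) \left(2 + T\right) T = 6 \left(2 + T\right) \left(6 + T\right) T = 6 T \left(2 + T\right) \left(6 + T\right)$)
$\left(y{\left(0 - 2 \right)} - 5\right)^{2} = \left(6 \left(0 - 2\right) \left(12 + \left(0 - 2\right)^{2} + 8 \left(0 - 2\right)\right) - 5\right)^{2} = \left(6 \left(-2\right) \left(12 + \left(-2\right)^{2} + 8 \left(-2\right)\right) - 5\right)^{2} = \left(6 \left(-2\right) \left(12 + 4 - 16\right) - 5\right)^{2} = \left(6 \left(-2\right) 0 - 5\right)^{2} = \left(0 - 5\right)^{2} = \left(-5\right)^{2} = 25$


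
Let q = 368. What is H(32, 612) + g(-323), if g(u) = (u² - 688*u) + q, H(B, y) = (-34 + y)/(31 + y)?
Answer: 210210781/643 ≈ 3.2692e+5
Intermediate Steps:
H(B, y) = (-34 + y)/(31 + y)
g(u) = 368 + u² - 688*u (g(u) = (u² - 688*u) + 368 = 368 + u² - 688*u)
H(32, 612) + g(-323) = (-34 + 612)/(31 + 612) + (368 + (-323)² - 688*(-323)) = 578/643 + (368 + 104329 + 222224) = (1/643)*578 + 326921 = 578/643 + 326921 = 210210781/643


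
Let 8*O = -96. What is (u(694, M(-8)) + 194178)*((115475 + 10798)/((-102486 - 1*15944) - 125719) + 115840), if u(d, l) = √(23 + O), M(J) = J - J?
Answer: 1830586808929962/81383 + 9427364629*√11/81383 ≈ 2.2494e+10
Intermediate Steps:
M(J) = 0
O = -12 (O = (⅛)*(-96) = -12)
u(d, l) = √11 (u(d, l) = √(23 - 12) = √11)
(u(694, M(-8)) + 194178)*((115475 + 10798)/((-102486 - 1*15944) - 125719) + 115840) = (√11 + 194178)*((115475 + 10798)/((-102486 - 1*15944) - 125719) + 115840) = (194178 + √11)*(126273/((-102486 - 15944) - 125719) + 115840) = (194178 + √11)*(126273/(-118430 - 125719) + 115840) = (194178 + √11)*(126273/(-244149) + 115840) = (194178 + √11)*(126273*(-1/244149) + 115840) = (194178 + √11)*(-42091/81383 + 115840) = (194178 + √11)*(9427364629/81383) = 1830586808929962/81383 + 9427364629*√11/81383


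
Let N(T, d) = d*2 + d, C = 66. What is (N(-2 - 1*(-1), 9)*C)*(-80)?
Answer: -142560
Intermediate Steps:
N(T, d) = 3*d (N(T, d) = 2*d + d = 3*d)
(N(-2 - 1*(-1), 9)*C)*(-80) = ((3*9)*66)*(-80) = (27*66)*(-80) = 1782*(-80) = -142560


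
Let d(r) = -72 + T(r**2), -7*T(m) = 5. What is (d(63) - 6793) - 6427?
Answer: -93049/7 ≈ -13293.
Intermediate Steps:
T(m) = -5/7 (T(m) = -1/7*5 = -5/7)
d(r) = -509/7 (d(r) = -72 - 5/7 = -509/7)
(d(63) - 6793) - 6427 = (-509/7 - 6793) - 6427 = -48060/7 - 6427 = -93049/7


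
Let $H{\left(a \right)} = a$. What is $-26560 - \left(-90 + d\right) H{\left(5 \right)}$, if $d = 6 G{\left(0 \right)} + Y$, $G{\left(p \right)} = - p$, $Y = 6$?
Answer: $-26140$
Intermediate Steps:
$d = 6$ ($d = 6 \left(\left(-1\right) 0\right) + 6 = 6 \cdot 0 + 6 = 0 + 6 = 6$)
$-26560 - \left(-90 + d\right) H{\left(5 \right)} = -26560 - \left(-90 + 6\right) 5 = -26560 - \left(-84\right) 5 = -26560 - -420 = -26560 + 420 = -26140$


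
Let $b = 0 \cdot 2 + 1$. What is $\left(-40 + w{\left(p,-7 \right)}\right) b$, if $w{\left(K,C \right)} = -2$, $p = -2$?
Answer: $-42$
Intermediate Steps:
$b = 1$ ($b = 0 + 1 = 1$)
$\left(-40 + w{\left(p,-7 \right)}\right) b = \left(-40 - 2\right) 1 = \left(-42\right) 1 = -42$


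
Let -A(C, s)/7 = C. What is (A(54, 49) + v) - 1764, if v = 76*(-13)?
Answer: -3130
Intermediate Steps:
A(C, s) = -7*C
v = -988
(A(54, 49) + v) - 1764 = (-7*54 - 988) - 1764 = (-378 - 988) - 1764 = -1366 - 1764 = -3130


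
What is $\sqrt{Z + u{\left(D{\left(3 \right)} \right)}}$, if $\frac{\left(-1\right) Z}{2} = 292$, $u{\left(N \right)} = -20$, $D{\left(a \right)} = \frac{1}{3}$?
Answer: $2 i \sqrt{151} \approx 24.576 i$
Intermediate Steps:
$D{\left(a \right)} = \frac{1}{3}$
$Z = -584$ ($Z = \left(-2\right) 292 = -584$)
$\sqrt{Z + u{\left(D{\left(3 \right)} \right)}} = \sqrt{-584 - 20} = \sqrt{-604} = 2 i \sqrt{151}$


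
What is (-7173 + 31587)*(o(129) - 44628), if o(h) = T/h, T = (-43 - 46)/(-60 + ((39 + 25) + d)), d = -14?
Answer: -234252456139/215 ≈ -1.0895e+9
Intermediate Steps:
T = 89/10 (T = (-43 - 46)/(-60 + ((39 + 25) - 14)) = -89/(-60 + (64 - 14)) = -89/(-60 + 50) = -89/(-10) = -89*(-⅒) = 89/10 ≈ 8.9000)
o(h) = 89/(10*h)
(-7173 + 31587)*(o(129) - 44628) = (-7173 + 31587)*((89/10)/129 - 44628) = 24414*((89/10)*(1/129) - 44628) = 24414*(89/1290 - 44628) = 24414*(-57570031/1290) = -234252456139/215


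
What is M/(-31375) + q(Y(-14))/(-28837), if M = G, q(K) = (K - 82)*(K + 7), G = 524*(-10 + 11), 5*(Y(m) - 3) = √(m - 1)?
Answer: 9694487/904760875 + 69*I*√15/144185 ≈ 0.010715 + 0.0018534*I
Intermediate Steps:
Y(m) = 3 + √(-1 + m)/5 (Y(m) = 3 + √(m - 1)/5 = 3 + √(-1 + m)/5)
G = 524 (G = 524*1 = 524)
q(K) = (-82 + K)*(7 + K)
M = 524
M/(-31375) + q(Y(-14))/(-28837) = 524/(-31375) + (-574 + (3 + √(-1 - 14)/5)² - 75*(3 + √(-1 - 14)/5))/(-28837) = 524*(-1/31375) + (-574 + (3 + √(-15)/5)² - 75*(3 + √(-15)/5))*(-1/28837) = -524/31375 + (-574 + (3 + (I*√15)/5)² - 75*(3 + (I*√15)/5))*(-1/28837) = -524/31375 + (-574 + (3 + I*√15/5)² - 75*(3 + I*√15/5))*(-1/28837) = -524/31375 + (-574 + (3 + I*√15/5)² + (-225 - 15*I*√15))*(-1/28837) = -524/31375 + (-799 + (3 + I*√15/5)² - 15*I*√15)*(-1/28837) = -524/31375 + (799/28837 - (3 + I*√15/5)²/28837 + 15*I*√15/28837) = 9958037/904760875 - (3 + I*√15/5)²/28837 + 15*I*√15/28837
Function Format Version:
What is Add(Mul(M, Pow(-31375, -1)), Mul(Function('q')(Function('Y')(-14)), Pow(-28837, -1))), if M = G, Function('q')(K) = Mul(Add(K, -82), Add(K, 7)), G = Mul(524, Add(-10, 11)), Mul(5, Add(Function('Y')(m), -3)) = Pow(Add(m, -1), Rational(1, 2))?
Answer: Add(Rational(9694487, 904760875), Mul(Rational(69, 144185), I, Pow(15, Rational(1, 2)))) ≈ Add(0.010715, Mul(0.0018534, I))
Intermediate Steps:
Function('Y')(m) = Add(3, Mul(Rational(1, 5), Pow(Add(-1, m), Rational(1, 2)))) (Function('Y')(m) = Add(3, Mul(Rational(1, 5), Pow(Add(m, -1), Rational(1, 2)))) = Add(3, Mul(Rational(1, 5), Pow(Add(-1, m), Rational(1, 2)))))
G = 524 (G = Mul(524, 1) = 524)
Function('q')(K) = Mul(Add(-82, K), Add(7, K))
M = 524
Add(Mul(M, Pow(-31375, -1)), Mul(Function('q')(Function('Y')(-14)), Pow(-28837, -1))) = Add(Mul(524, Pow(-31375, -1)), Mul(Add(-574, Pow(Add(3, Mul(Rational(1, 5), Pow(Add(-1, -14), Rational(1, 2)))), 2), Mul(-75, Add(3, Mul(Rational(1, 5), Pow(Add(-1, -14), Rational(1, 2)))))), Pow(-28837, -1))) = Add(Mul(524, Rational(-1, 31375)), Mul(Add(-574, Pow(Add(3, Mul(Rational(1, 5), Pow(-15, Rational(1, 2)))), 2), Mul(-75, Add(3, Mul(Rational(1, 5), Pow(-15, Rational(1, 2)))))), Rational(-1, 28837))) = Add(Rational(-524, 31375), Mul(Add(-574, Pow(Add(3, Mul(Rational(1, 5), Mul(I, Pow(15, Rational(1, 2))))), 2), Mul(-75, Add(3, Mul(Rational(1, 5), Mul(I, Pow(15, Rational(1, 2))))))), Rational(-1, 28837))) = Add(Rational(-524, 31375), Mul(Add(-574, Pow(Add(3, Mul(Rational(1, 5), I, Pow(15, Rational(1, 2)))), 2), Mul(-75, Add(3, Mul(Rational(1, 5), I, Pow(15, Rational(1, 2)))))), Rational(-1, 28837))) = Add(Rational(-524, 31375), Mul(Add(-574, Pow(Add(3, Mul(Rational(1, 5), I, Pow(15, Rational(1, 2)))), 2), Add(-225, Mul(-15, I, Pow(15, Rational(1, 2))))), Rational(-1, 28837))) = Add(Rational(-524, 31375), Mul(Add(-799, Pow(Add(3, Mul(Rational(1, 5), I, Pow(15, Rational(1, 2)))), 2), Mul(-15, I, Pow(15, Rational(1, 2)))), Rational(-1, 28837))) = Add(Rational(-524, 31375), Add(Rational(799, 28837), Mul(Rational(-1, 28837), Pow(Add(3, Mul(Rational(1, 5), I, Pow(15, Rational(1, 2)))), 2)), Mul(Rational(15, 28837), I, Pow(15, Rational(1, 2))))) = Add(Rational(9958037, 904760875), Mul(Rational(-1, 28837), Pow(Add(3, Mul(Rational(1, 5), I, Pow(15, Rational(1, 2)))), 2)), Mul(Rational(15, 28837), I, Pow(15, Rational(1, 2))))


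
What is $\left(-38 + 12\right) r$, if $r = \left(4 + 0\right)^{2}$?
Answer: $-416$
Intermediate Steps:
$r = 16$ ($r = 4^{2} = 16$)
$\left(-38 + 12\right) r = \left(-38 + 12\right) 16 = \left(-26\right) 16 = -416$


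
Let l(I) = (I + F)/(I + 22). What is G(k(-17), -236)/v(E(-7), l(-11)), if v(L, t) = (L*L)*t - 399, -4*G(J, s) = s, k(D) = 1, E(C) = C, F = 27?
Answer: -649/3605 ≈ -0.18003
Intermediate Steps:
G(J, s) = -s/4
l(I) = (27 + I)/(22 + I) (l(I) = (I + 27)/(I + 22) = (27 + I)/(22 + I))
v(L, t) = -399 + t*L**2 (v(L, t) = L**2*t - 399 = t*L**2 - 399 = -399 + t*L**2)
G(k(-17), -236)/v(E(-7), l(-11)) = (-1/4*(-236))/(-399 + ((27 - 11)/(22 - 11))*(-7)**2) = 59/(-399 + (16/11)*49) = 59/(-399 + 784/11) = 59/(-3605/11) = 59*(-11/3605) = -649/3605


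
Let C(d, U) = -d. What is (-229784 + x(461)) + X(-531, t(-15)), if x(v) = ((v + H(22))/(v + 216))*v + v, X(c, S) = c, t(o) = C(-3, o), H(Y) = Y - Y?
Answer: -155398637/677 ≈ -2.2954e+5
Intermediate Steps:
H(Y) = 0
t(o) = 3 (t(o) = -1*(-3) = 3)
x(v) = v + v**2/(216 + v) (x(v) = ((v + 0)/(v + 216))*v + v = (v/(216 + v))*v + v = v**2/(216 + v) + v = v + v**2/(216 + v))
(-229784 + x(461)) + X(-531, t(-15)) = (-229784 + 2*461*(108 + 461)/(216 + 461)) - 531 = (-229784 + 2*461*569/677) - 531 = (-229784 + 2*461*(1/677)*569) - 531 = (-229784 + 524618/677) - 531 = -155039150/677 - 531 = -155398637/677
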